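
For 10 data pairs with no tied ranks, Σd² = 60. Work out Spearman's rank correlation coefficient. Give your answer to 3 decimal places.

ρ = 1 − 6Σd² / [n(n²−1)] = 1 − 6×60 / (10×99)
  = 1 − 360/990 = 1 − 0.3636 ≈ 0.636

0.636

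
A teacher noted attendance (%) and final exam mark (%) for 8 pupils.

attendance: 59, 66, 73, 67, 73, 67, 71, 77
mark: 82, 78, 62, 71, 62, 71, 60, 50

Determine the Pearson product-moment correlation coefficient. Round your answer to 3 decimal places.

-0.954

n = 8, Σx = 553, Σy = 536, Σx² = 38443, Σy² = 36678, Σxy = 36662
nΣxy − ΣxΣy = 293296 − 296408 = -3112
nΣx² − (Σx)² = 307544 − 305809 = 1735; nΣy² − (Σy)² = 293424 − 287296 = 6128
r = -3112 / √(1735 × 6128) = -3112 / 3260.6870 ≈ -0.954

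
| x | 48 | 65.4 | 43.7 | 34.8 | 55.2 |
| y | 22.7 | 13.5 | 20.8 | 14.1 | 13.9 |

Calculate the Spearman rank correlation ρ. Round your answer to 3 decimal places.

-0.600

Rank x: 3, 5, 2, 1, 4
Rank y: 5, 1, 4, 3, 2
d = rank(x) − rank(y): -2, 4, -2, -2, 2; Σd² = 32
ρ = 1 − 6Σd² / [n(n²−1)] = 1 − 6×32 / (5×24) = 1 − 192/120 ≈ -0.600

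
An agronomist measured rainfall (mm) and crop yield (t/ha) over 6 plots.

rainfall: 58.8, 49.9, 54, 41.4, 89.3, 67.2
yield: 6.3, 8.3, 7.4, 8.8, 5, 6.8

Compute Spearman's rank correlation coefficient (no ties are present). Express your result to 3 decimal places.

-0.943

Rank rainfall: 4, 2, 3, 1, 6, 5
Rank yield: 2, 5, 4, 6, 1, 3
d = rank(rainfall) − rank(yield): 2, -3, -1, -5, 5, 2; Σd² = 68
ρ = 1 − 6Σd² / [n(n²−1)] = 1 − 6×68 / (6×35) = 1 − 408/210 ≈ -0.943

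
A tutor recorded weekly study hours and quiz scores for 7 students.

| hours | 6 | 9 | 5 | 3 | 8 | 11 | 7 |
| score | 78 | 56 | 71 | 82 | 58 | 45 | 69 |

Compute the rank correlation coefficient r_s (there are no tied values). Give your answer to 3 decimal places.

Rank hours: 3, 6, 2, 1, 5, 7, 4
Rank score: 6, 2, 5, 7, 3, 1, 4
d = rank(hours) − rank(score): -3, 4, -3, -6, 2, 6, 0; Σd² = 110
ρ = 1 − 6Σd² / [n(n²−1)] = 1 − 6×110 / (7×48) = 1 − 660/336 ≈ -0.964

-0.964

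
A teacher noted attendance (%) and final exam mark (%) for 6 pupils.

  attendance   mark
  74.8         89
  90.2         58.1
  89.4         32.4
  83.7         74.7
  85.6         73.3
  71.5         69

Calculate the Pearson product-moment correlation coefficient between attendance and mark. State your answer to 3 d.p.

-0.631

n = 6, Σx = 495.2, Σy = 396.5, Σx² = 41168.74, Σy² = 28060.35, Σxy = 32254.75
nΣxy − ΣxΣy = 193528.5 − 196346.8 = -2818.3
nΣx² − (Σx)² = 247012.44 − 245223.04 = 1789.4; nΣy² − (Σy)² = 168362.1 − 157212.25 = 11149.85
r = -2818.3 / √(1789.4 × 11149.85) = -2818.3 / 4466.7149 ≈ -0.631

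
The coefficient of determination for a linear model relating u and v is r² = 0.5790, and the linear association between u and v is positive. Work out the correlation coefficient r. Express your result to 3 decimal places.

0.761

|r| = √0.5790 = 0.761
The association is positive, so r = 0.761.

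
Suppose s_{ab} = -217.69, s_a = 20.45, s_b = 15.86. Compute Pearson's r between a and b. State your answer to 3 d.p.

-0.671

r = Cov(a,b) / (s_a · s_b) = -217.69 / (20.45 × 15.86)
  = -217.69 / 324.3370 ≈ -0.671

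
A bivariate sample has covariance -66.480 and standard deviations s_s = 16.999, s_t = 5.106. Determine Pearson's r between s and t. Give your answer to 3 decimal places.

r = Cov(s,t) / (s_s · s_t) = -66.480 / (16.999 × 5.106)
  = -66.480 / 86.7969 ≈ -0.766

-0.766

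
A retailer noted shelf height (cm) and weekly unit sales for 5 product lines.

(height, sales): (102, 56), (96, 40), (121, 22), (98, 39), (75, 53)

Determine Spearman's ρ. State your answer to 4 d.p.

Rank height: 4, 2, 5, 3, 1
Rank sales: 5, 3, 1, 2, 4
d = rank(height) − rank(sales): -1, -1, 4, 1, -3; Σd² = 28
ρ = 1 − 6Σd² / [n(n²−1)] = 1 − 6×28 / (5×24) = 1 − 168/120 ≈ -0.4000

-0.4000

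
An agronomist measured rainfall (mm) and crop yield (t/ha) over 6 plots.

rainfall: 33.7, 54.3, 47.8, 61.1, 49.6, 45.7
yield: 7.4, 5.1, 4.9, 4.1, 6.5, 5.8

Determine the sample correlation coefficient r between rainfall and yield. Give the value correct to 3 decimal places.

-0.872

n = 6, Σx = 292.2, Σy = 33.8, Σx² = 14650.88, Σy² = 197.48, Σxy = 1598.5
nΣxy − ΣxΣy = 9591 − 9876.36 = -285.36
nΣx² − (Σx)² = 87905.28 − 85380.84 = 2524.44; nΣy² − (Σy)² = 1184.88 − 1142.44 = 42.44
r = -285.36 / √(2524.44 × 42.44) = -285.36 / 327.3182 ≈ -0.872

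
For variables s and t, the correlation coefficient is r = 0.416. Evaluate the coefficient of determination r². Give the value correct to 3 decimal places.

0.173

r² = (0.416)² = 0.173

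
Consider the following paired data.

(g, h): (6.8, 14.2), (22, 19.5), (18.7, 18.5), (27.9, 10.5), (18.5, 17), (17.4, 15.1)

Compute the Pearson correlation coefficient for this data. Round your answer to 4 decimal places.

n = 6, Σg = 111.3, Σh = 94.8, Σg² = 2303.35, Σh² = 1551.4, Σgh = 1741.7
nΣgh − ΣgΣh = 10450.2 − 10551.24 = -101.04
nΣg² − (Σg)² = 13820.1 − 12387.69 = 1432.41; nΣh² − (Σh)² = 9308.4 − 8987.04 = 321.36
r = -101.04 / √(1432.41 × 321.36) = -101.04 / 678.4683 ≈ -0.1489

-0.1489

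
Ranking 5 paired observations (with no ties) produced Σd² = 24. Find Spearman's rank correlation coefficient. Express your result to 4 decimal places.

ρ = 1 − 6Σd² / [n(n²−1)] = 1 − 6×24 / (5×24)
  = 1 − 144/120 = 1 − 1.20000 ≈ -0.2000

-0.2000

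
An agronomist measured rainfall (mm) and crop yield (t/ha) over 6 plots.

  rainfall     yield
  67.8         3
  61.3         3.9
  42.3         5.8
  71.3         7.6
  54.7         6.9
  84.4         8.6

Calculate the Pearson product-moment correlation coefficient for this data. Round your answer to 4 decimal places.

n = 6, Σx = 381.8, Σy = 35.8, Σx² = 25342.96, Σy² = 237.18, Σxy = 2332.96
nΣxy − ΣxΣy = 13997.76 − 13668.44 = 329.32
nΣx² − (Σx)² = 152057.76 − 145771.24 = 6286.52; nΣy² − (Σy)² = 1423.08 − 1281.64 = 141.44
r = 329.32 / √(6286.52 × 141.44) = 329.32 / 942.9557 ≈ 0.3492

0.3492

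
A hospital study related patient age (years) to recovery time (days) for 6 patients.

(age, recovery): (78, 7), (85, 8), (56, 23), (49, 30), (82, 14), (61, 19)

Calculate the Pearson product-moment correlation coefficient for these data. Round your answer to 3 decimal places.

-0.932

n = 6, Σx = 411, Σy = 101, Σx² = 29291, Σy² = 2099, Σxy = 6291
nΣxy − ΣxΣy = 37746 − 41511 = -3765
nΣx² − (Σx)² = 175746 − 168921 = 6825; nΣy² − (Σy)² = 12594 − 10201 = 2393
r = -3765 / √(6825 × 2393) = -3765 / 4041.3148 ≈ -0.932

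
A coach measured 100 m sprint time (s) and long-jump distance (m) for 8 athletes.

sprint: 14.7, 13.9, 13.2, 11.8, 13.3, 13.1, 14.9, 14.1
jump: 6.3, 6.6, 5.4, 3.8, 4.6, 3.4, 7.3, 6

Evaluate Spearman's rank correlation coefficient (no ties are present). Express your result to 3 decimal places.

0.881

Rank sprint: 7, 5, 3, 1, 4, 2, 8, 6
Rank jump: 6, 7, 4, 2, 3, 1, 8, 5
d = rank(sprint) − rank(jump): 1, -2, -1, -1, 1, 1, 0, 1; Σd² = 10
ρ = 1 − 6Σd² / [n(n²−1)] = 1 − 6×10 / (8×63) = 1 − 60/504 ≈ 0.881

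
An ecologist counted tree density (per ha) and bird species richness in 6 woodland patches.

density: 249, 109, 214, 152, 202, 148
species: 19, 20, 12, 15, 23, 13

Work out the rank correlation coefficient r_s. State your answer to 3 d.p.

Rank density: 6, 1, 5, 3, 4, 2
Rank species: 4, 5, 1, 3, 6, 2
d = rank(density) − rank(species): 2, -4, 4, 0, -2, 0; Σd² = 40
ρ = 1 − 6Σd² / [n(n²−1)] = 1 − 6×40 / (6×35) = 1 − 240/210 ≈ -0.143

-0.143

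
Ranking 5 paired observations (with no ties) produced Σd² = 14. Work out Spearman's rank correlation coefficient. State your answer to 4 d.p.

ρ = 1 − 6Σd² / [n(n²−1)] = 1 − 6×14 / (5×24)
  = 1 − 84/120 = 1 − 0.70000 ≈ 0.3000

0.3000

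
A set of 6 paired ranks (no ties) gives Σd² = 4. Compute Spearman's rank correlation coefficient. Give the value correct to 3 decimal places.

ρ = 1 − 6Σd² / [n(n²−1)] = 1 − 6×4 / (6×35)
  = 1 − 24/210 = 1 − 0.1143 ≈ 0.886

0.886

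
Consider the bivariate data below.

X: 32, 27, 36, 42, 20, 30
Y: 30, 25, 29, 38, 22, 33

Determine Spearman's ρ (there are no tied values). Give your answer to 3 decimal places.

0.771

Rank X: 4, 2, 5, 6, 1, 3
Rank Y: 4, 2, 3, 6, 1, 5
d = rank(X) − rank(Y): 0, 0, 2, 0, 0, -2; Σd² = 8
ρ = 1 − 6Σd² / [n(n²−1)] = 1 − 6×8 / (6×35) = 1 − 48/210 ≈ 0.771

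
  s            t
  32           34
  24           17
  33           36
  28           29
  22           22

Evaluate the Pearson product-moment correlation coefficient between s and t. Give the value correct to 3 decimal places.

0.929

n = 5, Σs = 139, Σt = 138, Σs² = 3957, Σt² = 4066, Σst = 3980
nΣst − ΣsΣt = 19900 − 19182 = 718
nΣs² − (Σs)² = 19785 − 19321 = 464; nΣt² − (Σt)² = 20330 − 19044 = 1286
r = 718 / √(464 × 1286) = 718 / 772.4662 ≈ 0.929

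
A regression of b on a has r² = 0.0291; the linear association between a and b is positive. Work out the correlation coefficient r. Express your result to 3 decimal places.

0.171

|r| = √0.0291 = 0.171
The association is positive, so r = 0.171.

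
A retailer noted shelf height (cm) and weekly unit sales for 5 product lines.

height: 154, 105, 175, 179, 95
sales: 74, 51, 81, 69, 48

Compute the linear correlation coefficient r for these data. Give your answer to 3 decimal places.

n = 5, Σx = 708, Σy = 323, Σx² = 106432, Σy² = 21703, Σxy = 47837
nΣxy − ΣxΣy = 239185 − 228684 = 10501
nΣx² − (Σx)² = 532160 − 501264 = 30896; nΣy² − (Σy)² = 108515 − 104329 = 4186
r = 10501 / √(30896 × 4186) = 10501 / 11372.3637 ≈ 0.923

0.923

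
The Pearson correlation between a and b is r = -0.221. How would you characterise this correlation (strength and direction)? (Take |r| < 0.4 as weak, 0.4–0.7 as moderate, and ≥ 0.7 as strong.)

r = -0.221 < 0 so the relationship is negative.
|r| = 0.221, which falls in the weak range.

weak negative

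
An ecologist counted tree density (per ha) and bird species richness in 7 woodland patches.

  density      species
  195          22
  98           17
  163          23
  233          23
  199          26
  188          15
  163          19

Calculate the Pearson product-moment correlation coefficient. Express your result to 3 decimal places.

n = 7, Σx = 1239, Σy = 145, Σx² = 230001, Σy² = 3093, Σxy = 26155
nΣxy − ΣxΣy = 183085 − 179655 = 3430
nΣx² − (Σx)² = 1610007 − 1535121 = 74886; nΣy² − (Σy)² = 21651 − 21025 = 626
r = 3430 / √(74886 × 626) = 3430 / 6846.7975 ≈ 0.501

0.501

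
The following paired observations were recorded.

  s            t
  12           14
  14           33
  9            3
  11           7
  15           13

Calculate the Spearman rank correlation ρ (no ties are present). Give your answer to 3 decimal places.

Rank s: 3, 4, 1, 2, 5
Rank t: 4, 5, 1, 2, 3
d = rank(s) − rank(t): -1, -1, 0, 0, 2; Σd² = 6
ρ = 1 − 6Σd² / [n(n²−1)] = 1 − 6×6 / (5×24) = 1 − 36/120 ≈ 0.700

0.700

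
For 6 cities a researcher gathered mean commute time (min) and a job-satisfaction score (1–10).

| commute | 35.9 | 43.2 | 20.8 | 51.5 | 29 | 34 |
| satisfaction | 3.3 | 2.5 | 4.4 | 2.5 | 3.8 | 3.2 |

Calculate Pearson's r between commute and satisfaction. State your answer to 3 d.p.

n = 6, Σx = 214.4, Σy = 19.7, Σx² = 8236.94, Σy² = 67.43, Σxy = 665.74
nΣxy − ΣxΣy = 3994.44 − 4223.68 = -229.24
nΣx² − (Σx)² = 49421.64 − 45967.36 = 3454.28; nΣy² − (Σy)² = 404.58 − 388.09 = 16.49
r = -229.24 / √(3454.28 × 16.49) = -229.24 / 238.6652 ≈ -0.961

-0.961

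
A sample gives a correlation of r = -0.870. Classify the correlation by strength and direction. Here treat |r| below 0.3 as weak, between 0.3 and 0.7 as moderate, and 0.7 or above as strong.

strong negative

r = -0.870 < 0 so the relationship is negative.
|r| = 0.870, which falls in the strong range.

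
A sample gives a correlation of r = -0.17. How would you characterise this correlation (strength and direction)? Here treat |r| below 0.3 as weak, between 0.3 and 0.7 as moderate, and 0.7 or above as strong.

weak negative

r = -0.17 < 0 so the relationship is negative.
|r| = 0.17, which falls in the weak range.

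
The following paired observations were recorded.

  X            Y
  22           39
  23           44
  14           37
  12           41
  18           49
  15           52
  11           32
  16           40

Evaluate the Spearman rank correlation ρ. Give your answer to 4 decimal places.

0.4286

Rank X: 7, 8, 3, 2, 6, 4, 1, 5
Rank Y: 3, 6, 2, 5, 7, 8, 1, 4
d = rank(X) − rank(Y): 4, 2, 1, -3, -1, -4, 0, 1; Σd² = 48
ρ = 1 − 6Σd² / [n(n²−1)] = 1 − 6×48 / (8×63) = 1 − 288/504 ≈ 0.4286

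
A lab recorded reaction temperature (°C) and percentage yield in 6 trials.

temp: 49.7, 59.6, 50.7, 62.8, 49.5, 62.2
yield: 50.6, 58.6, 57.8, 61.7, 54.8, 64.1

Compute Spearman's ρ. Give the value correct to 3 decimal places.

Rank temp: 2, 4, 3, 6, 1, 5
Rank yield: 1, 4, 3, 5, 2, 6
d = rank(temp) − rank(yield): 1, 0, 0, 1, -1, -1; Σd² = 4
ρ = 1 − 6Σd² / [n(n²−1)] = 1 − 6×4 / (6×35) = 1 − 24/210 ≈ 0.886

0.886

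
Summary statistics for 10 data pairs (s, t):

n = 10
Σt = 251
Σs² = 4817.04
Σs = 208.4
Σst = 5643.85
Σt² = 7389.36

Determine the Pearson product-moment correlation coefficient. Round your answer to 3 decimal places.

r = (nΣst − ΣsΣt) / √[(nΣs² − (Σs)²)(nΣt² − (Σt)²)]
Numerator: 10×5643.85 − 208.4×251 = 4130.1
Denominator: √[(48170.4 − 43430.56)(73893.6 − 63001)] = √[4739.84 × 10892.6] = 7185.3449
r = 4130.1 / 7185.3449 ≈ 0.575

0.575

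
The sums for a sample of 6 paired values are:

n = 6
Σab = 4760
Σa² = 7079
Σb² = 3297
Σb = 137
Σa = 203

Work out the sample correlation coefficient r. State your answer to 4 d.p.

r = (nΣab − ΣaΣb) / √[(nΣa² − (Σa)²)(nΣb² − (Σb)²)]
Numerator: 6×4760 − 203×137 = 749
Denominator: √[(42474 − 41209)(19782 − 18769)] = √[1265 × 1013] = 1132.0093
r = 749 / 1132.0093 ≈ 0.6617

0.6617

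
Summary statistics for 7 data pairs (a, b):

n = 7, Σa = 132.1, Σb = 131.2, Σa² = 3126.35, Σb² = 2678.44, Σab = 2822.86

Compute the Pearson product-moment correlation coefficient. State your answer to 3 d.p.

0.931

r = (nΣab − ΣaΣb) / √[(nΣa² − (Σa)²)(nΣb² − (Σb)²)]
Numerator: 7×2822.86 − 132.1×131.2 = 2428.5
Denominator: √[(21884.45 − 17450.41)(18749.08 − 17213.44)] = √[4434.04 × 1535.64] = 2609.4232
r = 2428.5 / 2609.4232 ≈ 0.931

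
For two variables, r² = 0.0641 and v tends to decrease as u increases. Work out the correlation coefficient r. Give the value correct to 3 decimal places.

|r| = √0.0641 = 0.253
The association is negative, so r = −0.253.

-0.253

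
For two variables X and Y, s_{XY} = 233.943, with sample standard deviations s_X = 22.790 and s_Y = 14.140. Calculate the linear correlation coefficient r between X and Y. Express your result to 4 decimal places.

0.7260

r = Cov(X,Y) / (s_X · s_Y) = 233.943 / (22.790 × 14.140)
  = 233.943 / 322.2506 ≈ 0.7260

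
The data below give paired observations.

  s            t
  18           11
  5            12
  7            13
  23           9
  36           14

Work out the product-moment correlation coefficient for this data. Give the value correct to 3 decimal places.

0.101

n = 5, Σs = 89, Σt = 59, Σs² = 2223, Σt² = 711, Σst = 1060
nΣst − ΣsΣt = 5300 − 5251 = 49
nΣs² − (Σs)² = 11115 − 7921 = 3194; nΣt² − (Σt)² = 3555 − 3481 = 74
r = 49 / √(3194 × 74) = 49 / 486.1646 ≈ 0.101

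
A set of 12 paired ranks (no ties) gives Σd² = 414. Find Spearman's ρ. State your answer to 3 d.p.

-0.448

ρ = 1 − 6Σd² / [n(n²−1)] = 1 − 6×414 / (12×143)
  = 1 − 2484/1716 = 1 − 1.4476 ≈ -0.448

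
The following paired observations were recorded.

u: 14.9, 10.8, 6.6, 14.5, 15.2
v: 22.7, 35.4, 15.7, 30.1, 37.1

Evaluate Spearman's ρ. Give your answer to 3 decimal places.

0.600

Rank u: 4, 2, 1, 3, 5
Rank v: 2, 4, 1, 3, 5
d = rank(u) − rank(v): 2, -2, 0, 0, 0; Σd² = 8
ρ = 1 − 6Σd² / [n(n²−1)] = 1 − 6×8 / (5×24) = 1 − 48/120 ≈ 0.600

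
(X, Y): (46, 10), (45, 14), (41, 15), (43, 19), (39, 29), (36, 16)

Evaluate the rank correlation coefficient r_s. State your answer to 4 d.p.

-0.7143

Rank X: 6, 5, 3, 4, 2, 1
Rank Y: 1, 2, 3, 5, 6, 4
d = rank(X) − rank(Y): 5, 3, 0, -1, -4, -3; Σd² = 60
ρ = 1 − 6Σd² / [n(n²−1)] = 1 − 6×60 / (6×35) = 1 − 360/210 ≈ -0.7143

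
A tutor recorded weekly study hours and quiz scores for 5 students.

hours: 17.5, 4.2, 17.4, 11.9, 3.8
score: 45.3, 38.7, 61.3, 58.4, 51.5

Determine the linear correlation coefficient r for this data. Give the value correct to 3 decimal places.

n = 5, Σx = 54.8, Σy = 255.2, Σx² = 782.7, Σy² = 13370.28, Σxy = 2912.57
nΣxy − ΣxΣy = 14562.85 − 13984.96 = 577.89
nΣx² − (Σx)² = 3913.5 − 3003.04 = 910.46; nΣy² − (Σy)² = 66851.4 − 65127.04 = 1724.36
r = 577.89 / √(910.46 × 1724.36) = 577.89 / 1252.9808 ≈ 0.461

0.461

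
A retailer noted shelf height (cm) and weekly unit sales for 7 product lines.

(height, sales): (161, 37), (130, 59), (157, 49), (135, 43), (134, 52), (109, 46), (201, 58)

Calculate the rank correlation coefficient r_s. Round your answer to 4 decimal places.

-0.1429

Rank height: 6, 2, 5, 4, 3, 1, 7
Rank sales: 1, 7, 4, 2, 5, 3, 6
d = rank(height) − rank(sales): 5, -5, 1, 2, -2, -2, 1; Σd² = 64
ρ = 1 − 6Σd² / [n(n²−1)] = 1 − 6×64 / (7×48) = 1 − 384/336 ≈ -0.1429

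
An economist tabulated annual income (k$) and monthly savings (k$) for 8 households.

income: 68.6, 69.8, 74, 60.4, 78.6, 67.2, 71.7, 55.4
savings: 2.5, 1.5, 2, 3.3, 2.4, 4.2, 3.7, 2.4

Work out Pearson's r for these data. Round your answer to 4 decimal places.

n = 8, Σx = 545.7, Σy = 22, Σx² = 37606.01, Σy² = 66.24, Σxy = 1492.65
nΣxy − ΣxΣy = 11941.2 − 12005.4 = -64.2
nΣx² − (Σx)² = 300848.08 − 297788.49 = 3059.59; nΣy² − (Σy)² = 529.92 − 484 = 45.92
r = -64.2 / √(3059.59 × 45.92) = -64.2 / 374.8285 ≈ -0.1713

-0.1713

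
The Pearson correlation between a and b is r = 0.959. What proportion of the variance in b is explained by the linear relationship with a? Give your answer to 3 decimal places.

0.920

r² = (0.959)² = 0.920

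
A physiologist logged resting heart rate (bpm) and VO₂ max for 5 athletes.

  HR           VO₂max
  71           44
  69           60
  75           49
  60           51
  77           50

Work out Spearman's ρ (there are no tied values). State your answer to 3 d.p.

Rank HR: 3, 2, 4, 1, 5
Rank VO₂max: 1, 5, 2, 4, 3
d = rank(HR) − rank(VO₂max): 2, -3, 2, -3, 2; Σd² = 30
ρ = 1 − 6Σd² / [n(n²−1)] = 1 − 6×30 / (5×24) = 1 − 180/120 ≈ -0.500

-0.500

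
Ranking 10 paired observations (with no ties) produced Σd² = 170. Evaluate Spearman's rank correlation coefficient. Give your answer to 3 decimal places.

-0.030

ρ = 1 − 6Σd² / [n(n²−1)] = 1 − 6×170 / (10×99)
  = 1 − 1020/990 = 1 − 1.0303 ≈ -0.030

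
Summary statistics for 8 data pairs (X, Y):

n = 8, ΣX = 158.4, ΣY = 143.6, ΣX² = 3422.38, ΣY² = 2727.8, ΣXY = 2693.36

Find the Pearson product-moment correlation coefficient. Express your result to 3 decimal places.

-0.723

r = (nΣXY − ΣXΣY) / √[(nΣX² − (ΣX)²)(nΣY² − (ΣY)²)]
Numerator: 8×2693.36 − 158.4×143.6 = -1199.36
Denominator: √[(27379.04 − 25090.56)(21822.4 − 20620.96)] = √[2288.48 × 1201.44] = 1658.1530
r = -1199.36 / 1658.1530 ≈ -0.723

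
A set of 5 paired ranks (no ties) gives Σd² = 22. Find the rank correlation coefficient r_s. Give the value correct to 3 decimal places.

ρ = 1 − 6Σd² / [n(n²−1)] = 1 − 6×22 / (5×24)
  = 1 − 132/120 = 1 − 1.1000 ≈ -0.100

-0.100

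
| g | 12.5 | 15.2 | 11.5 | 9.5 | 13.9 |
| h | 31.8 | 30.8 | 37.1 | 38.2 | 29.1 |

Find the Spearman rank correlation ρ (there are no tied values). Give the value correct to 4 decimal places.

Rank g: 3, 5, 2, 1, 4
Rank h: 3, 2, 4, 5, 1
d = rank(g) − rank(h): 0, 3, -2, -4, 3; Σd² = 38
ρ = 1 − 6Σd² / [n(n²−1)] = 1 − 6×38 / (5×24) = 1 − 228/120 ≈ -0.9000

-0.9000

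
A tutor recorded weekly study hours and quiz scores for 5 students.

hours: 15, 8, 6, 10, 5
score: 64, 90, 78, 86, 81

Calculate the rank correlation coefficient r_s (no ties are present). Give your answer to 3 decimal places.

Rank hours: 5, 3, 2, 4, 1
Rank score: 1, 5, 2, 4, 3
d = rank(hours) − rank(score): 4, -2, 0, 0, -2; Σd² = 24
ρ = 1 − 6Σd² / [n(n²−1)] = 1 − 6×24 / (5×24) = 1 − 144/120 ≈ -0.200

-0.200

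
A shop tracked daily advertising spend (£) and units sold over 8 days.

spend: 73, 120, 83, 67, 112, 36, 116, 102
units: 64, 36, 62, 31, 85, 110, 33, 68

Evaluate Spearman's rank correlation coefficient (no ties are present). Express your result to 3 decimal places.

-0.262

Rank spend: 3, 8, 4, 2, 6, 1, 7, 5
Rank units: 5, 3, 4, 1, 7, 8, 2, 6
d = rank(spend) − rank(units): -2, 5, 0, 1, -1, -7, 5, -1; Σd² = 106
ρ = 1 − 6Σd² / [n(n²−1)] = 1 − 6×106 / (8×63) = 1 − 636/504 ≈ -0.262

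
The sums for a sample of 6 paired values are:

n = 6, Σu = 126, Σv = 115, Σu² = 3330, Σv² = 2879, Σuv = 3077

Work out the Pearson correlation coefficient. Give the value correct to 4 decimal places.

r = (nΣuv − ΣuΣv) / √[(nΣu² − (Σu)²)(nΣv² − (Σv)²)]
Numerator: 6×3077 − 126×115 = 3972
Denominator: √[(19980 − 15876)(17274 − 13225)] = √[4104 × 4049] = 4076.4072
r = 3972 / 4076.4072 ≈ 0.9744

0.9744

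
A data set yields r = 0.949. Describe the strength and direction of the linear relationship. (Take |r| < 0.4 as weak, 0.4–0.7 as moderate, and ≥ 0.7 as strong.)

r = 0.949 > 0 so the relationship is positive.
|r| = 0.949, which falls in the strong range.

strong positive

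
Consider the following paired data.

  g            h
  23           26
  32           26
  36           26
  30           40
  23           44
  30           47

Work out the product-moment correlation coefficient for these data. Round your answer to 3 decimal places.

-0.286

n = 6, Σg = 174, Σh = 209, Σg² = 5178, Σh² = 7773, Σgh = 5988
nΣgh − ΣgΣh = 35928 − 36366 = -438
nΣg² − (Σg)² = 31068 − 30276 = 792; nΣh² − (Σh)² = 46638 − 43681 = 2957
r = -438 / √(792 × 2957) = -438 / 1530.3411 ≈ -0.286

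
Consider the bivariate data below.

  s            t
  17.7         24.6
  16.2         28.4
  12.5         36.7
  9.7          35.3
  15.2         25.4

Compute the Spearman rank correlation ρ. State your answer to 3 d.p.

Rank s: 5, 4, 2, 1, 3
Rank t: 1, 3, 5, 4, 2
d = rank(s) − rank(t): 4, 1, -3, -3, 1; Σd² = 36
ρ = 1 − 6Σd² / [n(n²−1)] = 1 − 6×36 / (5×24) = 1 − 216/120 ≈ -0.800

-0.800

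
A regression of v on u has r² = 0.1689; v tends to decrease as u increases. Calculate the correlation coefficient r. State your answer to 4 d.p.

-0.4110

|r| = √0.1689 = 0.4110
The association is negative, so r = −0.4110.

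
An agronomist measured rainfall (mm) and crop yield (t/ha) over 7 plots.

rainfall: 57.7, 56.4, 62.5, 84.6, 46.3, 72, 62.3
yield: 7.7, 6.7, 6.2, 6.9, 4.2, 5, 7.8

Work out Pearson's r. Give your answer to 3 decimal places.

0.256

n = 7, Σx = 441.8, Σy = 44.5, Σx² = 28782.64, Σy² = 293.71, Σxy = 2833.81
nΣxy − ΣxΣy = 19836.67 − 19660.1 = 176.57
nΣx² − (Σx)² = 201478.48 − 195187.24 = 6291.24; nΣy² − (Σy)² = 2055.97 − 1980.25 = 75.72
r = 176.57 / √(6291.24 × 75.72) = 176.57 / 690.1976 ≈ 0.256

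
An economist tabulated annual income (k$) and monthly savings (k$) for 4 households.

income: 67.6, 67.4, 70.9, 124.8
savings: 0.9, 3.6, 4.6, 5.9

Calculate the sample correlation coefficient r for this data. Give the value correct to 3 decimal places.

n = 4, Σx = 330.7, Σy = 15, Σx² = 29714.37, Σy² = 69.74, Σxy = 1365.94
nΣxy − ΣxΣy = 5463.76 − 4960.5 = 503.26
nΣx² − (Σx)² = 118857.48 − 109362.49 = 9494.99; nΣy² − (Σy)² = 278.96 − 225 = 53.96
r = 503.26 / √(9494.99 × 53.96) = 503.26 / 715.7860 ≈ 0.703

0.703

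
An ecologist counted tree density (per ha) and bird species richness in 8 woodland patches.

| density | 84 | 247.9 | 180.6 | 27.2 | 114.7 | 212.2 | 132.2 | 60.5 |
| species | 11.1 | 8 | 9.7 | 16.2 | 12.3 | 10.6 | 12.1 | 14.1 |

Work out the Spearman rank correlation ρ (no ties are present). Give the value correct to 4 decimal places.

-0.9048

Rank density: 3, 8, 6, 1, 4, 7, 5, 2
Rank species: 4, 1, 2, 8, 6, 3, 5, 7
d = rank(density) − rank(species): -1, 7, 4, -7, -2, 4, 0, -5; Σd² = 160
ρ = 1 − 6Σd² / [n(n²−1)] = 1 − 6×160 / (8×63) = 1 − 960/504 ≈ -0.9048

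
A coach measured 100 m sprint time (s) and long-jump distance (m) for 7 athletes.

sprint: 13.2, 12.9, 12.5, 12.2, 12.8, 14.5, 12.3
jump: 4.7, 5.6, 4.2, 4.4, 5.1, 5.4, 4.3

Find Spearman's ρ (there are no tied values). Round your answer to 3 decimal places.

Rank sprint: 6, 5, 3, 1, 4, 7, 2
Rank jump: 4, 7, 1, 3, 5, 6, 2
d = rank(sprint) − rank(jump): 2, -2, 2, -2, -1, 1, 0; Σd² = 18
ρ = 1 − 6Σd² / [n(n²−1)] = 1 − 6×18 / (7×48) = 1 − 108/336 ≈ 0.679

0.679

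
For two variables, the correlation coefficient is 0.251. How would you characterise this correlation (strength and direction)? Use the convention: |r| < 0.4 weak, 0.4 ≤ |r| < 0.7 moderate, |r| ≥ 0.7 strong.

r = 0.251 > 0 so the relationship is positive.
|r| = 0.251, which falls in the weak range.

weak positive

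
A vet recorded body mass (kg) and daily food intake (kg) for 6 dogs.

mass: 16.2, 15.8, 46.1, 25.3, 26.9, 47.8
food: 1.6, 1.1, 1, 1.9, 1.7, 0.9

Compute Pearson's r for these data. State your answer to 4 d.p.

n = 6, Σx = 178.1, Σy = 8.2, Σx² = 6285.83, Σy² = 12.08, Σxy = 226.22
nΣxy − ΣxΣy = 1357.32 − 1460.42 = -103.1
nΣx² − (Σx)² = 37714.98 − 31719.61 = 5995.37; nΣy² − (Σy)² = 72.48 − 67.24 = 5.24
r = -103.1 / √(5995.37 × 5.24) = -103.1 / 177.2449 ≈ -0.5817

-0.5817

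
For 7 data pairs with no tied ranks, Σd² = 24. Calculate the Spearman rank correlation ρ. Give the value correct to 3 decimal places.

0.571

ρ = 1 − 6Σd² / [n(n²−1)] = 1 − 6×24 / (7×48)
  = 1 − 144/336 = 1 − 0.4286 ≈ 0.571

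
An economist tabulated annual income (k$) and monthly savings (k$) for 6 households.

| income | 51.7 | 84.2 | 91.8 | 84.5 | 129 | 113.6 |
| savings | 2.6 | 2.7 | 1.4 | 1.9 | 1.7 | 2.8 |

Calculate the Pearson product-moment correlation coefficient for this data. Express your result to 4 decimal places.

n = 6, Σx = 554.8, Σy = 13.1, Σx² = 54875.98, Σy² = 30.35, Σxy = 1188.21
nΣxy − ΣxΣy = 7129.26 − 7267.88 = -138.62
nΣx² − (Σx)² = 329255.88 − 307803.04 = 21452.84; nΣy² − (Σy)² = 182.1 − 171.61 = 10.49
r = -138.62 / √(21452.84 × 10.49) = -138.62 / 474.3841 ≈ -0.2922

-0.2922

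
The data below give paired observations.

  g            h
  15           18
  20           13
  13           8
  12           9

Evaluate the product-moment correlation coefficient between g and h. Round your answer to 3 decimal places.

0.453

n = 4, Σg = 60, Σh = 48, Σg² = 938, Σh² = 638, Σgh = 742
nΣgh − ΣgΣh = 2968 − 2880 = 88
nΣg² − (Σg)² = 3752 − 3600 = 152; nΣh² − (Σh)² = 2552 − 2304 = 248
r = 88 / √(152 × 248) = 88 / 194.1546 ≈ 0.453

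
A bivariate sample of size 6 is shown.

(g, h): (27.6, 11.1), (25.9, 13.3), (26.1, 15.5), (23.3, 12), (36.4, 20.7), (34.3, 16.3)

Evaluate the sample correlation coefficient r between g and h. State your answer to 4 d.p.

0.8275

n = 6, Σg = 173.6, Σh = 88.9, Σg² = 5158.12, Σh² = 1378.53, Σgh = 2647.55
nΣgh − ΣgΣh = 15885.3 − 15433.04 = 452.26
nΣg² − (Σg)² = 30948.72 − 30136.96 = 811.76; nΣh² − (Σh)² = 8271.18 − 7903.21 = 367.97
r = 452.26 / √(811.76 × 367.97) = 452.26 / 546.5376 ≈ 0.8275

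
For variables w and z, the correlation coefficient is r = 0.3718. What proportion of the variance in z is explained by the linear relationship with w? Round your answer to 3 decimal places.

r² = (0.3718)² = 0.138

0.138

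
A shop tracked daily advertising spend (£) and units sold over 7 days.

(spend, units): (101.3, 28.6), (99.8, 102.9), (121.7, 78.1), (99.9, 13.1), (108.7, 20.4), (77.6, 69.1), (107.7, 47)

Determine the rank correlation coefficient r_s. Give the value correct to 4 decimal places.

Rank spend: 4, 2, 7, 3, 6, 1, 5
Rank units: 3, 7, 6, 1, 2, 5, 4
d = rank(spend) − rank(units): 1, -5, 1, 2, 4, -4, 1; Σd² = 64
ρ = 1 − 6Σd² / [n(n²−1)] = 1 − 6×64 / (7×48) = 1 − 384/336 ≈ -0.1429

-0.1429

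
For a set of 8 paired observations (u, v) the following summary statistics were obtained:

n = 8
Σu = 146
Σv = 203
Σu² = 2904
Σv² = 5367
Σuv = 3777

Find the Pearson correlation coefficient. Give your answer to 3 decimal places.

0.318

r = (nΣuv − ΣuΣv) / √[(nΣu² − (Σu)²)(nΣv² − (Σv)²)]
Numerator: 8×3777 − 146×203 = 578
Denominator: √[(23232 − 21316)(42936 − 41209)] = √[1916 × 1727] = 1819.0470
r = 578 / 1819.0470 ≈ 0.318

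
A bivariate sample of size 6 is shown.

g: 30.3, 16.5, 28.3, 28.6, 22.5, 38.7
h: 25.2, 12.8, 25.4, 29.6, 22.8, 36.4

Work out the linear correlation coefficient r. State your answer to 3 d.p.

0.954

n = 6, Σg = 164.9, Σh = 152.2, Σg² = 4813.13, Σh² = 4165, Σgh = 4461.82
nΣgh − ΣgΣh = 26770.92 − 25097.78 = 1673.14
nΣg² − (Σg)² = 28878.78 − 27192.01 = 1686.77; nΣh² − (Σh)² = 24990 − 23164.84 = 1825.16
r = 1673.14 / √(1686.77 × 1825.16) = 1673.14 / 1754.6011 ≈ 0.954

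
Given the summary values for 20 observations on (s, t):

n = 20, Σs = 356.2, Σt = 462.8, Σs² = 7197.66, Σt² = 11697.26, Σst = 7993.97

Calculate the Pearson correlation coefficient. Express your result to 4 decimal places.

-0.2706

r = (nΣst − ΣsΣt) / √[(nΣs² − (Σs)²)(nΣt² − (Σt)²)]
Numerator: 20×7993.97 − 356.2×462.8 = -4969.96
Denominator: √[(143953.2 − 126878.44)(233945.2 − 214183.84)] = √[17074.76 × 19761.36] = 18369.0087
r = -4969.96 / 18369.0087 ≈ -0.2706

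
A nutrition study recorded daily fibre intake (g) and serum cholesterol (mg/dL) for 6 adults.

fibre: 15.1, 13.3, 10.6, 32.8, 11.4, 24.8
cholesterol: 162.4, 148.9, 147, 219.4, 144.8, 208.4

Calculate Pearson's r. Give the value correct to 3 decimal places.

0.979

n = 6, Σx = 108, Σy = 1030.9, Σx² = 2338.1, Σy² = 182687.93, Σxy = 20006.17
nΣxy − ΣxΣy = 120037.02 − 111337.2 = 8699.82
nΣx² − (Σx)² = 14028.6 − 11664 = 2364.6; nΣy² − (Σy)² = 1096127.58 − 1062754.81 = 33372.77
r = 8699.82 / √(2364.6 × 33372.77) = 8699.82 / 8883.3131 ≈ 0.979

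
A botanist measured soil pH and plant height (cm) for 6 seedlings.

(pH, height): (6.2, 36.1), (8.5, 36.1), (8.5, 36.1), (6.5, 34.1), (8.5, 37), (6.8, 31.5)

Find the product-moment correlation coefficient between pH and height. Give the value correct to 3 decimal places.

0.543

n = 6, Σx = 45, Σy = 210.9, Σx² = 343.68, Σy² = 7433.69, Σxy = 1587.87
nΣxy − ΣxΣy = 9527.22 − 9490.5 = 36.72
nΣx² − (Σx)² = 2062.08 − 2025 = 37.08; nΣy² − (Σy)² = 44602.14 − 44478.81 = 123.33
r = 36.72 / √(37.08 × 123.33) = 36.72 / 67.6245 ≈ 0.543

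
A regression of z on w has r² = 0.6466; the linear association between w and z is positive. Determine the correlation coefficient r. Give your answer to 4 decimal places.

|r| = √0.6466 = 0.8041
The association is positive, so r = 0.8041.

0.8041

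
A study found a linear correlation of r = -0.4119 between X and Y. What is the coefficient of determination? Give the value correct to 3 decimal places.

r² = (-0.4119)² = 0.170

0.170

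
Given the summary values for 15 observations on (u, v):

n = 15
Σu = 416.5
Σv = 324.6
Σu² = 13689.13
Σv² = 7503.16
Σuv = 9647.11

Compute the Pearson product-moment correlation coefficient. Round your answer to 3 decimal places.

0.629

r = (nΣuv − ΣuΣv) / √[(nΣu² − (Σu)²)(nΣv² − (Σv)²)]
Numerator: 15×9647.11 − 416.5×324.6 = 9510.75
Denominator: √[(205336.95 − 173472.25)(112547.4 − 105365.16)] = √[31864.7 × 7182.24] = 15128.1170
r = 9510.75 / 15128.1170 ≈ 0.629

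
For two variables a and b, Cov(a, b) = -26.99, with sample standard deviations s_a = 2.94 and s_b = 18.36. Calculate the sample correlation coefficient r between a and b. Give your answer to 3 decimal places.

-0.500

r = Cov(a,b) / (s_a · s_b) = -26.99 / (2.94 × 18.36)
  = -26.99 / 53.9784 ≈ -0.500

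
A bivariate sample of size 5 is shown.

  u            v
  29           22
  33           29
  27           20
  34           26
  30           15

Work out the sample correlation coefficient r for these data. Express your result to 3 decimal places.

0.670

n = 5, Σu = 153, Σv = 112, Σu² = 4715, Σv² = 2626, Σuv = 3469
nΣuv − ΣuΣv = 17345 − 17136 = 209
nΣu² − (Σu)² = 23575 − 23409 = 166; nΣv² − (Σv)² = 13130 − 12544 = 586
r = 209 / √(166 × 586) = 209 / 311.8910 ≈ 0.670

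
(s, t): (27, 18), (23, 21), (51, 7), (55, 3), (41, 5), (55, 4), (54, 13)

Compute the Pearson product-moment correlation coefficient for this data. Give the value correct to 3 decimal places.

n = 7, Σs = 306, Σt = 71, Σs² = 14506, Σt² = 1033, Σst = 2618
nΣst − ΣsΣt = 18326 − 21726 = -3400
nΣs² − (Σs)² = 101542 − 93636 = 7906; nΣt² − (Σt)² = 7231 − 5041 = 2190
r = -3400 / √(7906 × 2190) = -3400 / 4161.0263 ≈ -0.817

-0.817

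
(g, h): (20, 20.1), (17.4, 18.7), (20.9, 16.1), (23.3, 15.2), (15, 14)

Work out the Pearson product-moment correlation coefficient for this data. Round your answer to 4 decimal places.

0.0996

n = 5, Σg = 96.6, Σh = 84.1, Σg² = 1907.46, Σh² = 1439.95, Σgh = 1628.03
nΣgh − ΣgΣh = 8140.15 − 8124.06 = 16.09
nΣg² − (Σg)² = 9537.3 − 9331.56 = 205.74; nΣh² − (Σh)² = 7199.75 − 7072.81 = 126.94
r = 16.09 / √(205.74 × 126.94) = 16.09 / 161.6064 ≈ 0.0996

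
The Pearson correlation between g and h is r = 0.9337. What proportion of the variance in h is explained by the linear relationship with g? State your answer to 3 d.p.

r² = (0.9337)² = 0.872

0.872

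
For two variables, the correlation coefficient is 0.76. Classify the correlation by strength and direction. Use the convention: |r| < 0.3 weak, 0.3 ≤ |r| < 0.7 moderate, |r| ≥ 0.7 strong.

r = 0.76 > 0 so the relationship is positive.
|r| = 0.76, which falls in the strong range.

strong positive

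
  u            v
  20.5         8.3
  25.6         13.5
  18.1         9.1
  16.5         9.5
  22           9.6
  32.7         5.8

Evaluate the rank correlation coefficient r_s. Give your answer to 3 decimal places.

-0.086

Rank u: 3, 5, 2, 1, 4, 6
Rank v: 2, 6, 3, 4, 5, 1
d = rank(u) − rank(v): 1, -1, -1, -3, -1, 5; Σd² = 38
ρ = 1 − 6Σd² / [n(n²−1)] = 1 − 6×38 / (6×35) = 1 − 228/210 ≈ -0.086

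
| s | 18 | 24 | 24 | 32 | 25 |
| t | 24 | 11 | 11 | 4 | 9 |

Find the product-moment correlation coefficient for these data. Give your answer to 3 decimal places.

-0.939

n = 5, Σs = 123, Σt = 59, Σs² = 3125, Σt² = 915, Σst = 1313
nΣst − ΣsΣt = 6565 − 7257 = -692
nΣs² − (Σs)² = 15625 − 15129 = 496; nΣt² − (Σt)² = 4575 − 3481 = 1094
r = -692 / √(496 × 1094) = -692 / 736.6302 ≈ -0.939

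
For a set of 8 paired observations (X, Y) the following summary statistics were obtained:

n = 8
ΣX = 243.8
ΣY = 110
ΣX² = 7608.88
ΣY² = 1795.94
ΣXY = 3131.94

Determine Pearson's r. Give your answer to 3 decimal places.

-0.978

r = (nΣXY − ΣXΣY) / √[(nΣX² − (ΣX)²)(nΣY² − (ΣY)²)]
Numerator: 8×3131.94 − 243.8×110 = -1762.48
Denominator: √[(60871.04 − 59438.44)(14367.52 − 12100)] = √[1432.6 × 2267.52] = 1802.3455
r = -1762.48 / 1802.3455 ≈ -0.978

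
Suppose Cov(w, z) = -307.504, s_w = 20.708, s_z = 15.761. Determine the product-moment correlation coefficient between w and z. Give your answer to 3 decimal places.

r = Cov(w,z) / (s_w · s_z) = -307.504 / (20.708 × 15.761)
  = -307.504 / 326.3788 ≈ -0.942

-0.942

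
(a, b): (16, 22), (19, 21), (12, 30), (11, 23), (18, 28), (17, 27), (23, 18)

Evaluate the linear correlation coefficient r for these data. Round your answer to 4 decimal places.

n = 7, Σa = 116, Σb = 169, Σa² = 2024, Σb² = 4191, Σab = 2741
nΣab − ΣaΣb = 19187 − 19604 = -417
nΣa² − (Σa)² = 14168 − 13456 = 712; nΣb² − (Σb)² = 29337 − 28561 = 776
r = -417 / √(712 × 776) = -417 / 743.3115 ≈ -0.5610

-0.5610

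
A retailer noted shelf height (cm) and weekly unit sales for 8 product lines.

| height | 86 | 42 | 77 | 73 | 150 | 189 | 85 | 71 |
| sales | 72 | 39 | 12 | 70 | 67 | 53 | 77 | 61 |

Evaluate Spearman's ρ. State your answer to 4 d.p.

Rank height: 6, 1, 4, 3, 7, 8, 5, 2
Rank sales: 7, 2, 1, 6, 5, 3, 8, 4
d = rank(height) − rank(sales): -1, -1, 3, -3, 2, 5, -3, -2; Σd² = 62
ρ = 1 − 6Σd² / [n(n²−1)] = 1 − 6×62 / (8×63) = 1 − 372/504 ≈ 0.2619

0.2619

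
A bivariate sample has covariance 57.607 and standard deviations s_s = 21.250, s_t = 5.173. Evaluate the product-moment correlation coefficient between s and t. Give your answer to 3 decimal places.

0.524

r = Cov(s,t) / (s_s · s_t) = 57.607 / (21.250 × 5.173)
  = 57.607 / 109.9262 ≈ 0.524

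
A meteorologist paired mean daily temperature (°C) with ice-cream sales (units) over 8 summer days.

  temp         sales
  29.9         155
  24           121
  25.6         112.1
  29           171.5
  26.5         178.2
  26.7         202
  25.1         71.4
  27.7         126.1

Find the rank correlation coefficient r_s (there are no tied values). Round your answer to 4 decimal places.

Rank temp: 8, 1, 3, 7, 4, 5, 2, 6
Rank sales: 5, 3, 2, 6, 7, 8, 1, 4
d = rank(temp) − rank(sales): 3, -2, 1, 1, -3, -3, 1, 2; Σd² = 38
ρ = 1 − 6Σd² / [n(n²−1)] = 1 − 6×38 / (8×63) = 1 − 228/504 ≈ 0.5476

0.5476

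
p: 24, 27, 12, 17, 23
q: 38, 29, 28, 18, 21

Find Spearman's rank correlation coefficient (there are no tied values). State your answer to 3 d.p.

0.600

Rank p: 4, 5, 1, 2, 3
Rank q: 5, 4, 3, 1, 2
d = rank(p) − rank(q): -1, 1, -2, 1, 1; Σd² = 8
ρ = 1 − 6Σd² / [n(n²−1)] = 1 − 6×8 / (5×24) = 1 − 48/120 ≈ 0.600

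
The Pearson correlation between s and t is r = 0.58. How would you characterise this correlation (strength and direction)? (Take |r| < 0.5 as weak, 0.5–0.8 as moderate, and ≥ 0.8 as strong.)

moderate positive

r = 0.58 > 0 so the relationship is positive.
|r| = 0.58, which falls in the moderate range.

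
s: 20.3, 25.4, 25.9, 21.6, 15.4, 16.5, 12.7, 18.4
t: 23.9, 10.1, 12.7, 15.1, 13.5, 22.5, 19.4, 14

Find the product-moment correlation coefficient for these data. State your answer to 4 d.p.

n = 8, Σs = 156.2, Σt = 131.2, Σs² = 3203.88, Σt² = 2323.38, Σst = 2479.93
nΣst − ΣsΣt = 19839.44 − 20493.44 = -654
nΣs² − (Σs)² = 25631.04 − 24398.44 = 1232.6; nΣt² − (Σt)² = 18587.04 − 17213.44 = 1373.6
r = -654 / √(1232.6 × 1373.6) = -654 / 1301.1915 ≈ -0.5026

-0.5026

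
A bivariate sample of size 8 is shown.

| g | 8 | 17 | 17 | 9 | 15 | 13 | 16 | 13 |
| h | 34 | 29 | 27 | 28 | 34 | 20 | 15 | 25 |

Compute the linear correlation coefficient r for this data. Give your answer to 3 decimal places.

-0.322

n = 8, Σg = 108, Σh = 212, Σg² = 1542, Σh² = 5916, Σgh = 2811
nΣgh − ΣgΣh = 22488 − 22896 = -408
nΣg² − (Σg)² = 12336 − 11664 = 672; nΣh² − (Σh)² = 47328 − 44944 = 2384
r = -408 / √(672 × 2384) = -408 / 1265.7203 ≈ -0.322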